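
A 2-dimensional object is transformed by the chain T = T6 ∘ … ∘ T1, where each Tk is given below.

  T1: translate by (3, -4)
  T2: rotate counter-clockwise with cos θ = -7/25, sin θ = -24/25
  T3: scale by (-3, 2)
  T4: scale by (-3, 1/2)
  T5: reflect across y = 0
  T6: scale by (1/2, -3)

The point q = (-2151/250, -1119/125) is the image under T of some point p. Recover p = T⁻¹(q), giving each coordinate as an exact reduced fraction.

p = (2/5, 3)

T1 = [1 0 3; 0 1 -4; 0 0 1]
T2·T1 = [-7/25 24/25 -117/25; -24/25 -7/25 -44/25; 0 0 1]
T3·…·T1 = [21/25 -72/25 351/25; -48/25 -14/25 -88/25; 0 0 1]
T4·…·T1 = [-63/25 216/25 -1053/25; -24/25 -7/25 -44/25; 0 0 1]
T5·…·T1 = [-63/25 216/25 -1053/25; 24/25 7/25 44/25; 0 0 1]
T6·…·T1 = [-63/50 108/25 -1053/50; -72/25 -21/25 -132/25; 0 0 1]
det M = 27/2; M⁻¹ = [-14/225 -8/25 -3; 16/75 -7/75 4; 0 0 1]
M⁻¹ · (-2151/250, -1119/125)ᵀ = (2/5, 3)ᵀ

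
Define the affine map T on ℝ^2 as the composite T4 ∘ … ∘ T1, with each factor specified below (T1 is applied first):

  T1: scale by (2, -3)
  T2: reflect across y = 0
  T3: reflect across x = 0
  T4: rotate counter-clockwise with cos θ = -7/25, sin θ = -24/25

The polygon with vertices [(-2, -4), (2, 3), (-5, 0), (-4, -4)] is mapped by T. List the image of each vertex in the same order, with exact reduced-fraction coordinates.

image vertices: (-316/25, -12/25), (244/25, 33/25), (-14/5, -48/5), (-344/25, -108/25)

T1 scale by (2, -3): (-2, -4) → (-4, 12); (2, 3) → (4, -9); (-5, 0) → (-10, 0); (-4, -4) → (-8, 12)
T2 reflect across y = 0: (-4, 12) → (-4, -12); (4, -9) → (4, 9); (-10, 0) → (-10, 0); (-8, 12) → (-8, -12)
T3 reflect across x = 0: (-4, -12) → (4, -12); (4, 9) → (-4, 9); (-10, 0) → (10, 0); (-8, -12) → (8, -12)
T4 rotate counter-clockwise with cos θ = -7/25, sin θ = -24/25: (4, -12) → (-316/25, -12/25); (-4, 9) → (244/25, 33/25); (10, 0) → (-14/5, -48/5); (8, -12) → (-344/25, -108/25)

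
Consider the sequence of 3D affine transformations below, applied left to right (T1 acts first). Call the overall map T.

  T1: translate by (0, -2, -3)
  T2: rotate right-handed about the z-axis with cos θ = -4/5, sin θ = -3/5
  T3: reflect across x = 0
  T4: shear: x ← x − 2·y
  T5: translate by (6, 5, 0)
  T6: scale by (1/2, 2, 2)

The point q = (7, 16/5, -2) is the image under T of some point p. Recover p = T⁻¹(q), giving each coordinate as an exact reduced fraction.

T1 = [1 0 0 0; 0 1 0 -2; 0 0 1 -3; 0 0 0 1]
T2·T1 = [-4/5 3/5 0 -6/5; -3/5 -4/5 0 8/5; 0 0 1 -3; 0 0 0 1]
T3·…·T1 = [4/5 -3/5 0 6/5; -3/5 -4/5 0 8/5; 0 0 1 -3; 0 0 0 1]
T4·…·T1 = [2 1 0 -2; -3/5 -4/5 0 8/5; 0 0 1 -3; 0 0 0 1]
T5·…·T1 = [2 1 0 4; -3/5 -4/5 0 33/5; 0 0 1 -3; 0 0 0 1]
T6·…·T1 = [1 1/2 0 2; -6/5 -8/5 0 66/5; 0 0 2 -6; 0 0 0 1]
det M = -2; M⁻¹ = [8/5 1/2 0 -49/5; -6/5 -1 0 78/5; 0 0 1/2 3; 0 0 0 1]
M⁻¹ · (7, 16/5, -2)ᵀ = (3, 4, 2)ᵀ

p = (3, 4, 2)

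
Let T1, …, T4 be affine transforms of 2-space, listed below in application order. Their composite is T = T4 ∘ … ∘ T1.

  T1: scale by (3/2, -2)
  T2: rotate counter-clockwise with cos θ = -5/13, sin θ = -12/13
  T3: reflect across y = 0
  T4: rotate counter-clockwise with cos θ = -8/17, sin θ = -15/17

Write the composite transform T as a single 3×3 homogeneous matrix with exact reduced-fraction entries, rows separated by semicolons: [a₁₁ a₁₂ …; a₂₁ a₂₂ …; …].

T1 = [3/2 0 0; 0 -2 0; 0 0 1]
T2·T1 = [-15/26 -24/13 0; -18/13 10/13 0; 0 0 1]
T3·…·T1 = [-15/26 -24/13 0; 18/13 -10/13 0; 0 0 1]
T4·…·T1 = [330/221 42/221 0; -63/442 440/221 0; 0 0 1]

T = [330/221 42/221 0; -63/442 440/221 0; 0 0 1]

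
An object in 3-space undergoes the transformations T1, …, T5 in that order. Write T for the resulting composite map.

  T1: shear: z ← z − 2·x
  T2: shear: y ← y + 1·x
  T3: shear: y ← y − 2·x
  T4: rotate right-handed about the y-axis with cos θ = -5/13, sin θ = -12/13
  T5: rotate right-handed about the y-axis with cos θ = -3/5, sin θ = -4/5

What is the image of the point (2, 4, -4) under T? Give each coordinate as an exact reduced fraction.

T(p) = (-514/65, 2, 152/65)

T1 shear: z ← z − 2·x: (2, 4, -4) → (2, 4, -8)
T2 shear: y ← y + 1·x: (2, 4, -8) → (2, 6, -8)
T3 shear: y ← y − 2·x: (2, 6, -8) → (2, 2, -8)
T4 rotate right-handed about the y-axis with cos θ = -5/13, sin θ = -12/13: (2, 2, -8) → (86/13, 2, 64/13)
T5 rotate right-handed about the y-axis with cos θ = -3/5, sin θ = -4/5: (86/13, 2, 64/13) → (-514/65, 2, 152/65)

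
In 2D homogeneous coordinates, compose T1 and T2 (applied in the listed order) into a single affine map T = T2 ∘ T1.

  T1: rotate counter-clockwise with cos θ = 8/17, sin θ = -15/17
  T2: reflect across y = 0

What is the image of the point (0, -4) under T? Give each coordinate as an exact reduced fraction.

T1 rotate counter-clockwise with cos θ = 8/17, sin θ = -15/17: (0, -4) → (-60/17, -32/17)
T2 reflect across y = 0: (-60/17, -32/17) → (-60/17, 32/17)

T(p) = (-60/17, 32/17)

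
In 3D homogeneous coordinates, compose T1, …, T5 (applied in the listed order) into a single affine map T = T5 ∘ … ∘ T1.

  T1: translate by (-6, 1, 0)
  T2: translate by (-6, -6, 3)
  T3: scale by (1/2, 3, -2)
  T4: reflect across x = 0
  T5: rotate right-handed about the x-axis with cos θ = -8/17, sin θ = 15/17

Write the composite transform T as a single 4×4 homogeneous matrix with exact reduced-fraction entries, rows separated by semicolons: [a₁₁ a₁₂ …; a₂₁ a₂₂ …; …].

T = [-1/2 0 0 6; 0 -24/17 30/17 210/17; 0 45/17 16/17 -177/17; 0 0 0 1]

T1 = [1 0 0 -6; 0 1 0 1; 0 0 1 0; 0 0 0 1]
T2·T1 = [1 0 0 -12; 0 1 0 -5; 0 0 1 3; 0 0 0 1]
T3·…·T1 = [1/2 0 0 -6; 0 3 0 -15; 0 0 -2 -6; 0 0 0 1]
T4·…·T1 = [-1/2 0 0 6; 0 3 0 -15; 0 0 -2 -6; 0 0 0 1]
T5·…·T1 = [-1/2 0 0 6; 0 -24/17 30/17 210/17; 0 45/17 16/17 -177/17; 0 0 0 1]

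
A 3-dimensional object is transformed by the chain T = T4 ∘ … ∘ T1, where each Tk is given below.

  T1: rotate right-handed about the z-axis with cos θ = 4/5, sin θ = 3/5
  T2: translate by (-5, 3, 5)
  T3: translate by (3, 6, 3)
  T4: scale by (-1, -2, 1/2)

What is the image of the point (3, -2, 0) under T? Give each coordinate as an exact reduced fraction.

T(p) = (-8/5, -92/5, 4)

T1 rotate right-handed about the z-axis with cos θ = 4/5, sin θ = 3/5: (3, -2, 0) → (18/5, 1/5, 0)
T2 translate by (-5, 3, 5): (18/5, 1/5, 0) → (-7/5, 16/5, 5)
T3 translate by (3, 6, 3): (-7/5, 16/5, 5) → (8/5, 46/5, 8)
T4 scale by (-1, -2, 1/2): (8/5, 46/5, 8) → (-8/5, -92/5, 4)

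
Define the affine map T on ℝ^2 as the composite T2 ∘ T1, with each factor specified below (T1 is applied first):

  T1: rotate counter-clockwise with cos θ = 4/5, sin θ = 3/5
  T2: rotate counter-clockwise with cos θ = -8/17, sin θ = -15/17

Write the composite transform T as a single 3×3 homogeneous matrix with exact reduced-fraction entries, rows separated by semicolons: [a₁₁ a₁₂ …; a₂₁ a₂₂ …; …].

T1 = [4/5 -3/5 0; 3/5 4/5 0; 0 0 1]
T2·T1 = [13/85 84/85 0; -84/85 13/85 0; 0 0 1]

T = [13/85 84/85 0; -84/85 13/85 0; 0 0 1]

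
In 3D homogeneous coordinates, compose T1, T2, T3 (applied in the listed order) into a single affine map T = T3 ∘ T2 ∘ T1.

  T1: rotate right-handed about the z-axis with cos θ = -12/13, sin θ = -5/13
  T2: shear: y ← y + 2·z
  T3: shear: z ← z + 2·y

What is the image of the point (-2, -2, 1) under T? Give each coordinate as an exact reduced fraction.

T(p) = (14/13, 60/13, 133/13)

T1 rotate right-handed about the z-axis with cos θ = -12/13, sin θ = -5/13: (-2, -2, 1) → (14/13, 34/13, 1)
T2 shear: y ← y + 2·z: (14/13, 34/13, 1) → (14/13, 60/13, 1)
T3 shear: z ← z + 2·y: (14/13, 60/13, 1) → (14/13, 60/13, 133/13)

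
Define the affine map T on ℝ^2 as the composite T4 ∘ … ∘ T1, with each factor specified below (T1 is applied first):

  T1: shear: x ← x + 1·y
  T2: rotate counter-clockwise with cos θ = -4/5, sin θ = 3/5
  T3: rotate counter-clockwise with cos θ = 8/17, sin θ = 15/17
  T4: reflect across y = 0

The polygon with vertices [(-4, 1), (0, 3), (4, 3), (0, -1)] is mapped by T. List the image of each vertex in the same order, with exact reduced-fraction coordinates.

T1 shear: x ← x + 1·y: (-4, 1) → (-3, 1); (0, 3) → (3, 3); (4, 3) → (7, 3); (0, -1) → (-1, -1)
T2 rotate counter-clockwise with cos θ = -4/5, sin θ = 3/5: (-3, 1) → (9/5, -13/5); (3, 3) → (-21/5, -3/5); (7, 3) → (-37/5, 9/5); (-1, -1) → (7/5, 1/5)
T3 rotate counter-clockwise with cos θ = 8/17, sin θ = 15/17: (9/5, -13/5) → (267/85, 31/85); (-21/5, -3/5) → (-123/85, -339/85); (-37/5, 9/5) → (-431/85, -483/85); (7/5, 1/5) → (41/85, 113/85)
T4 reflect across y = 0: (267/85, 31/85) → (267/85, -31/85); (-123/85, -339/85) → (-123/85, 339/85); (-431/85, -483/85) → (-431/85, 483/85); (41/85, 113/85) → (41/85, -113/85)

image vertices: (267/85, -31/85), (-123/85, 339/85), (-431/85, 483/85), (41/85, -113/85)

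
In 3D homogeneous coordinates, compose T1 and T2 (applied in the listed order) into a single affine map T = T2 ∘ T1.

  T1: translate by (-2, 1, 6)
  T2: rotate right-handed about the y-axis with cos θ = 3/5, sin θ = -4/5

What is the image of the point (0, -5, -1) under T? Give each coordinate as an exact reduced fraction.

T(p) = (-26/5, -4, 7/5)

T1 translate by (-2, 1, 6): (0, -5, -1) → (-2, -4, 5)
T2 rotate right-handed about the y-axis with cos θ = 3/5, sin θ = -4/5: (-2, -4, 5) → (-26/5, -4, 7/5)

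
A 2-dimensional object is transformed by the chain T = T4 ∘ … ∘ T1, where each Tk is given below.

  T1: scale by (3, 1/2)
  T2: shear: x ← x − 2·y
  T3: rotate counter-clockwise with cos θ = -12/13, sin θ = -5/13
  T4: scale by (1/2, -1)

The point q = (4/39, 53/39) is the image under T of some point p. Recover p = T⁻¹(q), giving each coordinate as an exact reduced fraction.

T1 = [3 0 0; 0 1/2 0; 0 0 1]
T2·T1 = [3 -1 0; 0 1/2 0; 0 0 1]
T3·…·T1 = [-36/13 29/26 0; -15/13 -1/13 0; 0 0 1]
T4·…·T1 = [-18/13 29/52 0; 15/13 1/13 0; 0 0 1]
det M = -3/4; M⁻¹ = [-4/39 29/39 0; 20/13 24/13 0; 0 0 1]
M⁻¹ · (4/39, 53/39)ᵀ = (1, 8/3)ᵀ

p = (1, 8/3)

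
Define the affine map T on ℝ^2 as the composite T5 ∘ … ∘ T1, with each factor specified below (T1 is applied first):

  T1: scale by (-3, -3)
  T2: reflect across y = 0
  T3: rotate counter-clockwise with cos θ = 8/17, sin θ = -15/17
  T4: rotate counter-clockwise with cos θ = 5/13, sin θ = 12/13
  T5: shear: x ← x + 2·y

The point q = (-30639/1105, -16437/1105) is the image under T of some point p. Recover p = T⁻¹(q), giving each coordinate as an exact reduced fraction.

T1 = [-3 0 0; 0 -3 0; 0 0 1]
T2·T1 = [-3 0 0; 0 3 0; 0 0 1]
T3·…·T1 = [-24/17 45/17 0; 45/17 24/17 0; 0 0 1]
T4·…·T1 = [-660/221 -63/221 0; -63/221 660/221 0; 0 0 1]
T5·…·T1 = [-786/221 1257/221 0; -63/221 660/221 0; 0 0 1]
det M = -9; M⁻¹ = [-220/663 419/663 0; -7/221 262/663 0; 0 0 1]
M⁻¹ · (-30639/1105, -16437/1105)ᵀ = (-1/5, -5)ᵀ

p = (-1/5, -5)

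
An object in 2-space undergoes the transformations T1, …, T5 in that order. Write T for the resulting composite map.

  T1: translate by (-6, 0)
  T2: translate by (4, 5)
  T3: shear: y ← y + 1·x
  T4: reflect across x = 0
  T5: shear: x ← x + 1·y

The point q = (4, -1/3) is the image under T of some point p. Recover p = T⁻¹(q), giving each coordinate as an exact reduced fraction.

T1 = [1 0 -6; 0 1 0; 0 0 1]
T2·T1 = [1 0 -2; 0 1 5; 0 0 1]
T3·…·T1 = [1 0 -2; 1 1 3; 0 0 1]
T4·…·T1 = [-1 0 2; 1 1 3; 0 0 1]
T5·…·T1 = [0 1 5; 1 1 3; 0 0 1]
det M = -1; M⁻¹ = [-1 1 2; 1 0 -5; 0 0 1]
M⁻¹ · (4, -1/3)ᵀ = (-7/3, -1)ᵀ

p = (-7/3, -1)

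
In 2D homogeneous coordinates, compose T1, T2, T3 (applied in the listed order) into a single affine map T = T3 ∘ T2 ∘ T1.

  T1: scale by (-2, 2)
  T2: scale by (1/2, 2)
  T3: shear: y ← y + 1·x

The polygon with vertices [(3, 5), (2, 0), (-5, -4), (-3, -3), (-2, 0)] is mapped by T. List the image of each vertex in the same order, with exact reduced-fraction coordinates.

T1 scale by (-2, 2): (3, 5) → (-6, 10); (2, 0) → (-4, 0); (-5, -4) → (10, -8); (-3, -3) → (6, -6); (-2, 0) → (4, 0)
T2 scale by (1/2, 2): (-6, 10) → (-3, 20); (-4, 0) → (-2, 0); (10, -8) → (5, -16); (6, -6) → (3, -12); (4, 0) → (2, 0)
T3 shear: y ← y + 1·x: (-3, 20) → (-3, 17); (-2, 0) → (-2, -2); (5, -16) → (5, -11); (3, -12) → (3, -9); (2, 0) → (2, 2)

image vertices: (-3, 17), (-2, -2), (5, -11), (3, -9), (2, 2)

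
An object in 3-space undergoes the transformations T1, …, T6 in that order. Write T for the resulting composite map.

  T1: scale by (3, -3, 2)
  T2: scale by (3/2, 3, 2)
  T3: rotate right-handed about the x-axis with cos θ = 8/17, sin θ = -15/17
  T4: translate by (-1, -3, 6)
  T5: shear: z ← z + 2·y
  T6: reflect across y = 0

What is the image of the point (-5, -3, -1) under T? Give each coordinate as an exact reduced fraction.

T1 scale by (3, -3, 2): (-5, -3, -1) → (-15, 9, -2)
T2 scale by (3/2, 3, 2): (-15, 9, -2) → (-45/2, 27, -4)
T3 rotate right-handed about the x-axis with cos θ = 8/17, sin θ = -15/17: (-45/2, 27, -4) → (-45/2, 156/17, -437/17)
T4 translate by (-1, -3, 6): (-45/2, 156/17, -437/17) → (-47/2, 105/17, -335/17)
T5 shear: z ← z + 2·y: (-47/2, 105/17, -335/17) → (-47/2, 105/17, -125/17)
T6 reflect across y = 0: (-47/2, 105/17, -125/17) → (-47/2, -105/17, -125/17)

T(p) = (-47/2, -105/17, -125/17)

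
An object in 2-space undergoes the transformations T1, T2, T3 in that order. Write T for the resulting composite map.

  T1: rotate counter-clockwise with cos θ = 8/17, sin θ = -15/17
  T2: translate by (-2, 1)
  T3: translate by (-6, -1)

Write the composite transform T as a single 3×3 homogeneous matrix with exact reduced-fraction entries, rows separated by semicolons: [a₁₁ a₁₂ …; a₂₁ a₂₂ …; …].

T = [8/17 15/17 -8; -15/17 8/17 0; 0 0 1]

T1 = [8/17 15/17 0; -15/17 8/17 0; 0 0 1]
T2·T1 = [8/17 15/17 -2; -15/17 8/17 1; 0 0 1]
T3·…·T1 = [8/17 15/17 -8; -15/17 8/17 0; 0 0 1]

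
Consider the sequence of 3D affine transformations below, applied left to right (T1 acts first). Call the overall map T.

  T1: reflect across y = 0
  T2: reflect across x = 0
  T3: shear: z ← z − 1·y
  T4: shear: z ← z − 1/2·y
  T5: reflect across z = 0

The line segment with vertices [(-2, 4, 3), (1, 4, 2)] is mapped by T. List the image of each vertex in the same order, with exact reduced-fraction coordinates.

T1 reflect across y = 0: (-2, 4, 3) → (-2, -4, 3); (1, 4, 2) → (1, -4, 2)
T2 reflect across x = 0: (-2, -4, 3) → (2, -4, 3); (1, -4, 2) → (-1, -4, 2)
T3 shear: z ← z − 1·y: (2, -4, 3) → (2, -4, 7); (-1, -4, 2) → (-1, -4, 6)
T4 shear: z ← z − 1/2·y: (2, -4, 7) → (2, -4, 9); (-1, -4, 6) → (-1, -4, 8)
T5 reflect across z = 0: (2, -4, 9) → (2, -4, -9); (-1, -4, 8) → (-1, -4, -8)

image vertices: (2, -4, -9), (-1, -4, -8)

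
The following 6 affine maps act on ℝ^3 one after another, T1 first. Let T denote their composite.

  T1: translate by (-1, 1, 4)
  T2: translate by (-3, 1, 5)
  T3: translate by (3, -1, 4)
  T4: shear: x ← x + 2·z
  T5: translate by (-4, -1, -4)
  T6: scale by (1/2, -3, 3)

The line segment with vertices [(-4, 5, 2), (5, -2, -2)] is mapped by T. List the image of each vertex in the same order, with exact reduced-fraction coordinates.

image vertices: (21/2, -15, 33), (11, 6, 21)

T1 translate by (-1, 1, 4): (-4, 5, 2) → (-5, 6, 6); (5, -2, -2) → (4, -1, 2)
T2 translate by (-3, 1, 5): (-5, 6, 6) → (-8, 7, 11); (4, -1, 2) → (1, 0, 7)
T3 translate by (3, -1, 4): (-8, 7, 11) → (-5, 6, 15); (1, 0, 7) → (4, -1, 11)
T4 shear: x ← x + 2·z: (-5, 6, 15) → (25, 6, 15); (4, -1, 11) → (26, -1, 11)
T5 translate by (-4, -1, -4): (25, 6, 15) → (21, 5, 11); (26, -1, 11) → (22, -2, 7)
T6 scale by (1/2, -3, 3): (21, 5, 11) → (21/2, -15, 33); (22, -2, 7) → (11, 6, 21)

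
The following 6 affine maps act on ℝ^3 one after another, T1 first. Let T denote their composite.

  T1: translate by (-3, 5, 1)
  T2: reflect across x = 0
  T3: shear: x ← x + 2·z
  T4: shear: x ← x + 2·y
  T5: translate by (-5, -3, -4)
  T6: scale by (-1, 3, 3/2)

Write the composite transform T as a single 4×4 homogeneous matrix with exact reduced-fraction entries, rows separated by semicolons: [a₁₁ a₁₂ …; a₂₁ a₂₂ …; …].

T = [1 -2 -2 -10; 0 3 0 6; 0 0 3/2 -9/2; 0 0 0 1]

T1 = [1 0 0 -3; 0 1 0 5; 0 0 1 1; 0 0 0 1]
T2·T1 = [-1 0 0 3; 0 1 0 5; 0 0 1 1; 0 0 0 1]
T3·…·T1 = [-1 0 2 5; 0 1 0 5; 0 0 1 1; 0 0 0 1]
T4·…·T1 = [-1 2 2 15; 0 1 0 5; 0 0 1 1; 0 0 0 1]
T5·…·T1 = [-1 2 2 10; 0 1 0 2; 0 0 1 -3; 0 0 0 1]
T6·…·T1 = [1 -2 -2 -10; 0 3 0 6; 0 0 3/2 -9/2; 0 0 0 1]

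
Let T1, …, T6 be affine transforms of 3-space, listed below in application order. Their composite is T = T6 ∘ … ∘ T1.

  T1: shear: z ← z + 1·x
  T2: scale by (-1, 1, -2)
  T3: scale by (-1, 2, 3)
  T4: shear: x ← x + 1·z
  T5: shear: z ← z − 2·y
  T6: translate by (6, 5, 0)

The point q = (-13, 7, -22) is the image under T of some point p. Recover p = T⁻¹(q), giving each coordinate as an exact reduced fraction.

T1 = [1 0 0 0; 0 1 0 0; 1 0 1 0; 0 0 0 1]
T2·T1 = [-1 0 0 0; 0 1 0 0; -2 0 -2 0; 0 0 0 1]
T3·…·T1 = [1 0 0 0; 0 2 0 0; -6 0 -6 0; 0 0 0 1]
T4·…·T1 = [-5 0 -6 0; 0 2 0 0; -6 0 -6 0; 0 0 0 1]
T5·…·T1 = [-5 0 -6 0; 0 2 0 0; -6 -4 -6 0; 0 0 0 1]
T6·…·T1 = [-5 0 -6 6; 0 2 0 5; -6 -4 -6 0; 0 0 0 1]
det M = -12; M⁻¹ = [1 -2 -1 4; 0 1/2 0 -5/2; -1 5/3 5/6 -7/3; 0 0 0 1]
M⁻¹ · (-13, 7, -22)ᵀ = (-1, 1, 4)ᵀ

p = (-1, 1, 4)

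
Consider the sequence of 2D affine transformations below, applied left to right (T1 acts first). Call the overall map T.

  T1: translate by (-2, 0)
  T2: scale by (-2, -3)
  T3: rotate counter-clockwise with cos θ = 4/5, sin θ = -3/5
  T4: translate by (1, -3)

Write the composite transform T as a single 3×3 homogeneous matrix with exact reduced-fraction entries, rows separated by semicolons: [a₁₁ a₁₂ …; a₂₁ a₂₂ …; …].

T1 = [1 0 -2; 0 1 0; 0 0 1]
T2·T1 = [-2 0 4; 0 -3 0; 0 0 1]
T3·…·T1 = [-8/5 -9/5 16/5; 6/5 -12/5 -12/5; 0 0 1]
T4·…·T1 = [-8/5 -9/5 21/5; 6/5 -12/5 -27/5; 0 0 1]

T = [-8/5 -9/5 21/5; 6/5 -12/5 -27/5; 0 0 1]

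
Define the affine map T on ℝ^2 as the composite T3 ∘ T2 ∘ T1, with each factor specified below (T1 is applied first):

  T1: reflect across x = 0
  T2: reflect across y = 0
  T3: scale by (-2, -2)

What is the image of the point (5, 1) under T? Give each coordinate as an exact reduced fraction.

T1 reflect across x = 0: (5, 1) → (-5, 1)
T2 reflect across y = 0: (-5, 1) → (-5, -1)
T3 scale by (-2, -2): (-5, -1) → (10, 2)

T(p) = (10, 2)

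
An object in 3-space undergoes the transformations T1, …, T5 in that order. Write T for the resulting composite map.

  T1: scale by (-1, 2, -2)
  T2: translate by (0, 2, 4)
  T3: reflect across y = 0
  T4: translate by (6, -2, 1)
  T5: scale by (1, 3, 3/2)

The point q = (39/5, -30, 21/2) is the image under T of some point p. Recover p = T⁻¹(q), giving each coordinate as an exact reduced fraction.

T1 = [-1 0 0 0; 0 2 0 0; 0 0 -2 0; 0 0 0 1]
T2·T1 = [-1 0 0 0; 0 2 0 2; 0 0 -2 4; 0 0 0 1]
T3·…·T1 = [-1 0 0 0; 0 -2 0 -2; 0 0 -2 4; 0 0 0 1]
T4·…·T1 = [-1 0 0 6; 0 -2 0 -4; 0 0 -2 5; 0 0 0 1]
T5·…·T1 = [-1 0 0 6; 0 -6 0 -12; 0 0 -3 15/2; 0 0 0 1]
det M = -18; M⁻¹ = [-1 0 0 6; 0 -1/6 0 -2; 0 0 -1/3 5/2; 0 0 0 1]
M⁻¹ · (39/5, -30, 21/2)ᵀ = (-9/5, 3, -1)ᵀ

p = (-9/5, 3, -1)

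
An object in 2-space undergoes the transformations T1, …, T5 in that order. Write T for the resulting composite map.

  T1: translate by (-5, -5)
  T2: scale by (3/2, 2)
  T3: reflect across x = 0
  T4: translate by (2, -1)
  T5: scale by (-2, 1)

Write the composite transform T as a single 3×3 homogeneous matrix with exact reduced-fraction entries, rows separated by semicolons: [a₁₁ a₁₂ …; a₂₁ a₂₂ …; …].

T = [3 0 -19; 0 2 -11; 0 0 1]

T1 = [1 0 -5; 0 1 -5; 0 0 1]
T2·T1 = [3/2 0 -15/2; 0 2 -10; 0 0 1]
T3·…·T1 = [-3/2 0 15/2; 0 2 -10; 0 0 1]
T4·…·T1 = [-3/2 0 19/2; 0 2 -11; 0 0 1]
T5·…·T1 = [3 0 -19; 0 2 -11; 0 0 1]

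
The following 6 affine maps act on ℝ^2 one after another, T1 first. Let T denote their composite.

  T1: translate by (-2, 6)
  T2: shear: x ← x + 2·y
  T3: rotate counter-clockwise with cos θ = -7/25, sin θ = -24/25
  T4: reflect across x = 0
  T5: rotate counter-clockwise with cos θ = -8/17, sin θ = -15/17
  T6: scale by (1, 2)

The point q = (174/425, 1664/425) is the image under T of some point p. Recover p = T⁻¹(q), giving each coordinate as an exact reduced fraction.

T1 = [1 0 -2; 0 1 6; 0 0 1]
T2·T1 = [1 2 10; 0 1 6; 0 0 1]
T3·…·T1 = [-7/25 2/5 74/25; -24/25 -11/5 -282/25; 0 0 1]
T4·…·T1 = [7/25 -2/5 -74/25; -24/25 -11/5 -282/25; 0 0 1]
T5·…·T1 = [-416/425 -149/85 -214/25; 87/425 118/85 198/25; 0 0 1]
T6·…·T1 = [-416/425 -149/85 -214/25; 174/425 236/85 396/25; 0 0 1]
det M = -2; M⁻¹ = [-118/85 -149/170 2; 87/425 208/425 -6; 0 0 1]
M⁻¹ · (174/425, 1664/425)ᵀ = (-2, -4)ᵀ

p = (-2, -4)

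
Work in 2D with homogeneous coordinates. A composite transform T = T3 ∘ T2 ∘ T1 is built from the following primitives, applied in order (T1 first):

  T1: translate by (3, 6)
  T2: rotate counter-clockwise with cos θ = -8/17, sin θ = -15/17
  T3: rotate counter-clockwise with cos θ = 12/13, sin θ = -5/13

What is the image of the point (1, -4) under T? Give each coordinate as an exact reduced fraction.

T1 translate by (3, 6): (1, -4) → (4, 2)
T2 rotate counter-clockwise with cos θ = -8/17, sin θ = -15/17: (4, 2) → (-2/17, -76/17)
T3 rotate counter-clockwise with cos θ = 12/13, sin θ = -5/13: (-2/17, -76/17) → (-404/221, -902/221)

T(p) = (-404/221, -902/221)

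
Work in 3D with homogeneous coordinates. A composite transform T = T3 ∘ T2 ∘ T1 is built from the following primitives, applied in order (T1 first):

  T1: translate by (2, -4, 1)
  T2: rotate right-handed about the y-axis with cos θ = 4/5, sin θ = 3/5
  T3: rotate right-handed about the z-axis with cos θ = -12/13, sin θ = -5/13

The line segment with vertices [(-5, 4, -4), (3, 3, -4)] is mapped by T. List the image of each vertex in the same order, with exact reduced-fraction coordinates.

T1 translate by (2, -4, 1): (-5, 4, -4) → (-3, 0, -3); (3, 3, -4) → (5, -1, -3)
T2 rotate right-handed about the y-axis with cos θ = 4/5, sin θ = 3/5: (-3, 0, -3) → (-21/5, 0, -3/5); (5, -1, -3) → (11/5, -1, -27/5)
T3 rotate right-handed about the z-axis with cos θ = -12/13, sin θ = -5/13: (-21/5, 0, -3/5) → (252/65, 21/13, -3/5); (11/5, -1, -27/5) → (-157/65, 1/13, -27/5)

image vertices: (252/65, 21/13, -3/5), (-157/65, 1/13, -27/5)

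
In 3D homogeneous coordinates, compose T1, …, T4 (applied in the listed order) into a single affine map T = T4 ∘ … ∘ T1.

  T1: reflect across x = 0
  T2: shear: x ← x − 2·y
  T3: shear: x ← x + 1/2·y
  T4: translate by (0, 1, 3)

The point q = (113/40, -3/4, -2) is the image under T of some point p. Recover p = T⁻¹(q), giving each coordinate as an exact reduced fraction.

p = (-1/5, -7/4, -5)

T1 = [-1 0 0 0; 0 1 0 0; 0 0 1 0; 0 0 0 1]
T2·T1 = [-1 -2 0 0; 0 1 0 0; 0 0 1 0; 0 0 0 1]
T3·…·T1 = [-1 -3/2 0 0; 0 1 0 0; 0 0 1 0; 0 0 0 1]
T4·…·T1 = [-1 -3/2 0 0; 0 1 0 1; 0 0 1 3; 0 0 0 1]
det M = -1; M⁻¹ = [-1 -3/2 0 3/2; 0 1 0 -1; 0 0 1 -3; 0 0 0 1]
M⁻¹ · (113/40, -3/4, -2)ᵀ = (-1/5, -7/4, -5)ᵀ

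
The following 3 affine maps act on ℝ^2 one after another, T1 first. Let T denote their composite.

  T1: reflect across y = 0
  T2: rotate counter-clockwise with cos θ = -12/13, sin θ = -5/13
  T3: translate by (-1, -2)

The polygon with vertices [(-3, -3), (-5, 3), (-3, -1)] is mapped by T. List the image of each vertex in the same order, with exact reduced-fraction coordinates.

T1 reflect across y = 0: (-3, -3) → (-3, 3); (-5, 3) → (-5, -3); (-3, -1) → (-3, 1)
T2 rotate counter-clockwise with cos θ = -12/13, sin θ = -5/13: (-3, 3) → (51/13, -21/13); (-5, -3) → (45/13, 61/13); (-3, 1) → (41/13, 3/13)
T3 translate by (-1, -2): (51/13, -21/13) → (38/13, -47/13); (45/13, 61/13) → (32/13, 35/13); (41/13, 3/13) → (28/13, -23/13)

image vertices: (38/13, -47/13), (32/13, 35/13), (28/13, -23/13)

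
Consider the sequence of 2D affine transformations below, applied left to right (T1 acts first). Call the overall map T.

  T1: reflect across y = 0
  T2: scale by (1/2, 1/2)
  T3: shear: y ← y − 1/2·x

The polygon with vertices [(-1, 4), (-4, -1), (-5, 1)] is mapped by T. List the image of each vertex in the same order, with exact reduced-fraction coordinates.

T1 reflect across y = 0: (-1, 4) → (-1, -4); (-4, -1) → (-4, 1); (-5, 1) → (-5, -1)
T2 scale by (1/2, 1/2): (-1, -4) → (-1/2, -2); (-4, 1) → (-2, 1/2); (-5, -1) → (-5/2, -1/2)
T3 shear: y ← y − 1/2·x: (-1/2, -2) → (-1/2, -7/4); (-2, 1/2) → (-2, 3/2); (-5/2, -1/2) → (-5/2, 3/4)

image vertices: (-1/2, -7/4), (-2, 3/2), (-5/2, 3/4)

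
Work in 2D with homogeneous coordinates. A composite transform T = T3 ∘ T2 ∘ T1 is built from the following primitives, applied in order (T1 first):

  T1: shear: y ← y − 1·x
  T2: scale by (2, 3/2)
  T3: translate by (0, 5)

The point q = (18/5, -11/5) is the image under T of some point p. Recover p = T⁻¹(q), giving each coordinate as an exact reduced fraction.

T1 = [1 0 0; -1 1 0; 0 0 1]
T2·T1 = [2 0 0; -3/2 3/2 0; 0 0 1]
T3·…·T1 = [2 0 0; -3/2 3/2 5; 0 0 1]
det M = 3; M⁻¹ = [1/2 0 0; 1/2 2/3 -10/3; 0 0 1]
M⁻¹ · (18/5, -11/5)ᵀ = (9/5, -3)ᵀ

p = (9/5, -3)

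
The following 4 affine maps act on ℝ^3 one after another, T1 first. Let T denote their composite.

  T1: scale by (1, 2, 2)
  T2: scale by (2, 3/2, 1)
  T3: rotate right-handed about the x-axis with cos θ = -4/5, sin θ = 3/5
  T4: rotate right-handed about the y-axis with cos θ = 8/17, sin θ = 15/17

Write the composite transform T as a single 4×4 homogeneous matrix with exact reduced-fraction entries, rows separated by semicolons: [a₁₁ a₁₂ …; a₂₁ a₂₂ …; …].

T1 = [1 0 0 0; 0 2 0 0; 0 0 2 0; 0 0 0 1]
T2·T1 = [2 0 0 0; 0 3 0 0; 0 0 2 0; 0 0 0 1]
T3·…·T1 = [2 0 0 0; 0 -12/5 -6/5 0; 0 9/5 -8/5 0; 0 0 0 1]
T4·…·T1 = [16/17 27/17 -24/17 0; 0 -12/5 -6/5 0; -30/17 72/85 -64/85 0; 0 0 0 1]

T = [16/17 27/17 -24/17 0; 0 -12/5 -6/5 0; -30/17 72/85 -64/85 0; 0 0 0 1]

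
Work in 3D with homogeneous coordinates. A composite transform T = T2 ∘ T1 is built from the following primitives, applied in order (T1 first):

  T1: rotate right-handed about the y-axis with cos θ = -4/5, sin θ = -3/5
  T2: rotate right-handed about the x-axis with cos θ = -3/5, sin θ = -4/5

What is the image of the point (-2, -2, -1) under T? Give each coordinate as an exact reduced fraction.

T(p) = (11/5, 22/25, 46/25)

T1 rotate right-handed about the y-axis with cos θ = -4/5, sin θ = -3/5: (-2, -2, -1) → (11/5, -2, -2/5)
T2 rotate right-handed about the x-axis with cos θ = -3/5, sin θ = -4/5: (11/5, -2, -2/5) → (11/5, 22/25, 46/25)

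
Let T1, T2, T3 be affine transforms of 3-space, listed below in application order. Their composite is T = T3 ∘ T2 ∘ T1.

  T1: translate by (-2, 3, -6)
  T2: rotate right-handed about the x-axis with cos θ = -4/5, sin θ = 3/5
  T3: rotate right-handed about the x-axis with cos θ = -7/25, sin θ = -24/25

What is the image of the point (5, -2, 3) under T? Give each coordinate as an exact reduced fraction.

T(p) = (3, 13/5, -9/5)

T1 translate by (-2, 3, -6): (5, -2, 3) → (3, 1, -3)
T2 rotate right-handed about the x-axis with cos θ = -4/5, sin θ = 3/5: (3, 1, -3) → (3, 1, 3)
T3 rotate right-handed about the x-axis with cos θ = -7/25, sin θ = -24/25: (3, 1, 3) → (3, 13/5, -9/5)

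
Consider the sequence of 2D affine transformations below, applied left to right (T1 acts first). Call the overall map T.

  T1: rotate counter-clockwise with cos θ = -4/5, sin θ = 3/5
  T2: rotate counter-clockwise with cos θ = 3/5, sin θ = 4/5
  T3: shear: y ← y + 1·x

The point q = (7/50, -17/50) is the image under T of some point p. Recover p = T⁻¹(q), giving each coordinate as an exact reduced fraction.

T1 = [-4/5 -3/5 0; 3/5 -4/5 0; 0 0 1]
T2·T1 = [-24/25 7/25 0; -7/25 -24/25 0; 0 0 1]
T3·…·T1 = [-24/25 7/25 0; -31/25 -17/25 0; 0 0 1]
det M = 1; M⁻¹ = [-17/25 -7/25 0; 31/25 -24/25 0; 0 0 1]
M⁻¹ · (7/50, -17/50)ᵀ = (0, 1/2)ᵀ

p = (0, 1/2)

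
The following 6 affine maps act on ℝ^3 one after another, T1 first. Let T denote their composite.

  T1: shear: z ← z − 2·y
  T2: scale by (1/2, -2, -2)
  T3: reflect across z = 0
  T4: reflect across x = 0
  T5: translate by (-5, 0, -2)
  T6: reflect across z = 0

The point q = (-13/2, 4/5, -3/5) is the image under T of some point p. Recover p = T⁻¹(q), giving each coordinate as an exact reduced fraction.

p = (3, -2/5, 1/2)

T1 = [1 0 0 0; 0 1 0 0; 0 -2 1 0; 0 0 0 1]
T2·T1 = [1/2 0 0 0; 0 -2 0 0; 0 4 -2 0; 0 0 0 1]
T3·…·T1 = [1/2 0 0 0; 0 -2 0 0; 0 -4 2 0; 0 0 0 1]
T4·…·T1 = [-1/2 0 0 0; 0 -2 0 0; 0 -4 2 0; 0 0 0 1]
T5·…·T1 = [-1/2 0 0 -5; 0 -2 0 0; 0 -4 2 -2; 0 0 0 1]
T6·…·T1 = [-1/2 0 0 -5; 0 -2 0 0; 0 4 -2 2; 0 0 0 1]
det M = -2; M⁻¹ = [-2 0 0 -10; 0 -1/2 0 0; 0 -1 -1/2 1; 0 0 0 1]
M⁻¹ · (-13/2, 4/5, -3/5)ᵀ = (3, -2/5, 1/2)ᵀ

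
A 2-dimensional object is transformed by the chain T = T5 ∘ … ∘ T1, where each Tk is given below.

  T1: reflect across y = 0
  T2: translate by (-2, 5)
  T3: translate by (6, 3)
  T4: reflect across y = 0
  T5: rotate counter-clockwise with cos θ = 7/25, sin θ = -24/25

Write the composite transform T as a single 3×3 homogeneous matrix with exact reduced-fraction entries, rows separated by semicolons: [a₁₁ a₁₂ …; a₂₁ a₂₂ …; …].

T = [7/25 24/25 -164/25; -24/25 7/25 -152/25; 0 0 1]

T1 = [1 0 0; 0 -1 0; 0 0 1]
T2·T1 = [1 0 -2; 0 -1 5; 0 0 1]
T3·…·T1 = [1 0 4; 0 -1 8; 0 0 1]
T4·…·T1 = [1 0 4; 0 1 -8; 0 0 1]
T5·…·T1 = [7/25 24/25 -164/25; -24/25 7/25 -152/25; 0 0 1]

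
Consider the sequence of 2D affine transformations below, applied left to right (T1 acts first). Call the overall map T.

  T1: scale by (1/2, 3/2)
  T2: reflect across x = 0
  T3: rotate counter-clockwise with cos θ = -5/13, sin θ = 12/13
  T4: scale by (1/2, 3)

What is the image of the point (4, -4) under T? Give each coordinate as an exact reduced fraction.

T1 scale by (1/2, 3/2): (4, -4) → (2, -6)
T2 reflect across x = 0: (2, -6) → (-2, -6)
T3 rotate counter-clockwise with cos θ = -5/13, sin θ = 12/13: (-2, -6) → (82/13, 6/13)
T4 scale by (1/2, 3): (82/13, 6/13) → (41/13, 18/13)

T(p) = (41/13, 18/13)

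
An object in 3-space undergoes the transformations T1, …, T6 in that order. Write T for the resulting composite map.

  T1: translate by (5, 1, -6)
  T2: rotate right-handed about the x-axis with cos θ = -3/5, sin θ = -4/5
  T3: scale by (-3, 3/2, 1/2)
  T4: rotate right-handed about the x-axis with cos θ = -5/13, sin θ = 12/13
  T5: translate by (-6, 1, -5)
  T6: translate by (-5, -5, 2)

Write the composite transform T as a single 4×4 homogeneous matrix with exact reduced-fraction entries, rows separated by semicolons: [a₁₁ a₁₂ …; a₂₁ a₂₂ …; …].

T = [-3 0 0 -26; 0 93/130 -12/65 -283/130; 0 -44/65 159/130 -716/65; 0 0 0 1]

T1 = [1 0 0 5; 0 1 0 1; 0 0 1 -6; 0 0 0 1]
T2·T1 = [1 0 0 5; 0 -3/5 4/5 -27/5; 0 -4/5 -3/5 14/5; 0 0 0 1]
T3·…·T1 = [-3 0 0 -15; 0 -9/10 6/5 -81/10; 0 -2/5 -3/10 7/5; 0 0 0 1]
T4·…·T1 = [-3 0 0 -15; 0 93/130 -12/65 237/130; 0 -44/65 159/130 -521/65; 0 0 0 1]
T5·…·T1 = [-3 0 0 -21; 0 93/130 -12/65 367/130; 0 -44/65 159/130 -846/65; 0 0 0 1]
T6·…·T1 = [-3 0 0 -26; 0 93/130 -12/65 -283/130; 0 -44/65 159/130 -716/65; 0 0 0 1]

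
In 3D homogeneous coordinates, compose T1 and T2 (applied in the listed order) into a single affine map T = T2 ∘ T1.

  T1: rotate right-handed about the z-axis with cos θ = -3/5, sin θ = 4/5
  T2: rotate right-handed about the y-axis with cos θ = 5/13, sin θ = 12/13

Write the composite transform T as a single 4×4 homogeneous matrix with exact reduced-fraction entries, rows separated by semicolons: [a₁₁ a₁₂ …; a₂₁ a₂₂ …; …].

T1 = [-3/5 -4/5 0 0; 4/5 -3/5 0 0; 0 0 1 0; 0 0 0 1]
T2·T1 = [-3/13 -4/13 12/13 0; 4/5 -3/5 0 0; 36/65 48/65 5/13 0; 0 0 0 1]

T = [-3/13 -4/13 12/13 0; 4/5 -3/5 0 0; 36/65 48/65 5/13 0; 0 0 0 1]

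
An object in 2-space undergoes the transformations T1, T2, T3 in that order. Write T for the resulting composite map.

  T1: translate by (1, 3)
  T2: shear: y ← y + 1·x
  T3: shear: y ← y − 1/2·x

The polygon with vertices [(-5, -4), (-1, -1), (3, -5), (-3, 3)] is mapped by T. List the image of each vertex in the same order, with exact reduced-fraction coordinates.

image vertices: (-4, -3), (0, 2), (4, 0), (-2, 5)

T1 translate by (1, 3): (-5, -4) → (-4, -1); (-1, -1) → (0, 2); (3, -5) → (4, -2); (-3, 3) → (-2, 6)
T2 shear: y ← y + 1·x: (-4, -1) → (-4, -5); (0, 2) → (0, 2); (4, -2) → (4, 2); (-2, 6) → (-2, 4)
T3 shear: y ← y − 1/2·x: (-4, -5) → (-4, -3); (0, 2) → (0, 2); (4, 2) → (4, 0); (-2, 4) → (-2, 5)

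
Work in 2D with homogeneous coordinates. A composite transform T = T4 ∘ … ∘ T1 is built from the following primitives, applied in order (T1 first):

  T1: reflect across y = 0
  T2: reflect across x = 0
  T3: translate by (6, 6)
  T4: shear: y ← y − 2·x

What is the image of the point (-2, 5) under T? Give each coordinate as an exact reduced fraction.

T(p) = (8, -15)

T1 reflect across y = 0: (-2, 5) → (-2, -5)
T2 reflect across x = 0: (-2, -5) → (2, -5)
T3 translate by (6, 6): (2, -5) → (8, 1)
T4 shear: y ← y − 2·x: (8, 1) → (8, -15)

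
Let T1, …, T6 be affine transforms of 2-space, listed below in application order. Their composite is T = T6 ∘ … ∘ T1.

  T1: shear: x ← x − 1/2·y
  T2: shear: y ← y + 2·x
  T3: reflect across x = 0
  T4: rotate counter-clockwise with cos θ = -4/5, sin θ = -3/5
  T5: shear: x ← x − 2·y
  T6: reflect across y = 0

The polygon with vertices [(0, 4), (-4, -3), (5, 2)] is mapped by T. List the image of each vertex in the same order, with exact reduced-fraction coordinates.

T1 shear: x ← x − 1/2·y: (0, 4) → (-2, 4); (-4, -3) → (-5/2, -3); (5, 2) → (4, 2)
T2 shear: y ← y + 2·x: (-2, 4) → (-2, 0); (-5/2, -3) → (-5/2, -8); (4, 2) → (4, 10)
T3 reflect across x = 0: (-2, 0) → (2, 0); (-5/2, -8) → (5/2, -8); (4, 10) → (-4, 10)
T4 rotate counter-clockwise with cos θ = -4/5, sin θ = -3/5: (2, 0) → (-8/5, -6/5); (5/2, -8) → (-34/5, 49/10); (-4, 10) → (46/5, -28/5)
T5 shear: x ← x − 2·y: (-8/5, -6/5) → (4/5, -6/5); (-34/5, 49/10) → (-83/5, 49/10); (46/5, -28/5) → (102/5, -28/5)
T6 reflect across y = 0: (4/5, -6/5) → (4/5, 6/5); (-83/5, 49/10) → (-83/5, -49/10); (102/5, -28/5) → (102/5, 28/5)

image vertices: (4/5, 6/5), (-83/5, -49/10), (102/5, 28/5)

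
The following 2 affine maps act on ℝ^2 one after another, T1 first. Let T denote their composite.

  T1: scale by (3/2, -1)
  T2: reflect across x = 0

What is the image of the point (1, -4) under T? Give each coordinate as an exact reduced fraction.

T(p) = (-3/2, 4)

T1 scale by (3/2, -1): (1, -4) → (3/2, 4)
T2 reflect across x = 0: (3/2, 4) → (-3/2, 4)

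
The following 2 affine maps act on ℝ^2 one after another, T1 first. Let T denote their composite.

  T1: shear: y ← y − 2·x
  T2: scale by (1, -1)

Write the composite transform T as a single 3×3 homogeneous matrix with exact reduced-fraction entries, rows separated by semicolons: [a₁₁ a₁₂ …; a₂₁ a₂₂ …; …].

T1 = [1 0 0; -2 1 0; 0 0 1]
T2·T1 = [1 0 0; 2 -1 0; 0 0 1]

T = [1 0 0; 2 -1 0; 0 0 1]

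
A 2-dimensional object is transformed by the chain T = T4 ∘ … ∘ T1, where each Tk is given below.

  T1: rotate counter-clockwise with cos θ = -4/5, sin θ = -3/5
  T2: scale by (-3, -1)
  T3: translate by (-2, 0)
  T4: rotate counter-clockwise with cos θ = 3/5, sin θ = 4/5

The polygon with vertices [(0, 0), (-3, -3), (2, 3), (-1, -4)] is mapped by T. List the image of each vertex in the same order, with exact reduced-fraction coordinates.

T1 rotate counter-clockwise with cos θ = -4/5, sin θ = -3/5: (0, 0) → (0, 0); (-3, -3) → (3/5, 21/5); (2, 3) → (1/5, -18/5); (-1, -4) → (-8/5, 19/5)
T2 scale by (-3, -1): (0, 0) → (0, 0); (3/5, 21/5) → (-9/5, -21/5); (1/5, -18/5) → (-3/5, 18/5); (-8/5, 19/5) → (24/5, -19/5)
T3 translate by (-2, 0): (0, 0) → (-2, 0); (-9/5, -21/5) → (-19/5, -21/5); (-3/5, 18/5) → (-13/5, 18/5); (24/5, -19/5) → (14/5, -19/5)
T4 rotate counter-clockwise with cos θ = 3/5, sin θ = 4/5: (-2, 0) → (-6/5, -8/5); (-19/5, -21/5) → (27/25, -139/25); (-13/5, 18/5) → (-111/25, 2/25); (14/5, -19/5) → (118/25, -1/25)

image vertices: (-6/5, -8/5), (27/25, -139/25), (-111/25, 2/25), (118/25, -1/25)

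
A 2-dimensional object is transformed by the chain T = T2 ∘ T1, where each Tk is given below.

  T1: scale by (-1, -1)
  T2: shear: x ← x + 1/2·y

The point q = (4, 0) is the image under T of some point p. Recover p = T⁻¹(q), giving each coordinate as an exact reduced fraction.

p = (-4, 0)

T1 = [-1 0 0; 0 -1 0; 0 0 1]
T2·T1 = [-1 -1/2 0; 0 -1 0; 0 0 1]
det M = 1; M⁻¹ = [-1 1/2 0; 0 -1 0; 0 0 1]
M⁻¹ · (4, 0)ᵀ = (-4, 0)ᵀ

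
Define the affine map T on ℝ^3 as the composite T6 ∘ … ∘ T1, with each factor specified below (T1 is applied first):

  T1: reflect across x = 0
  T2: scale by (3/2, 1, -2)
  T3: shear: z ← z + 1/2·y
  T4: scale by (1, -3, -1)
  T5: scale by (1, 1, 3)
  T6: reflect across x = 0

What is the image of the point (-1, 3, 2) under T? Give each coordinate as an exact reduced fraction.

T1 reflect across x = 0: (-1, 3, 2) → (1, 3, 2)
T2 scale by (3/2, 1, -2): (1, 3, 2) → (3/2, 3, -4)
T3 shear: z ← z + 1/2·y: (3/2, 3, -4) → (3/2, 3, -5/2)
T4 scale by (1, -3, -1): (3/2, 3, -5/2) → (3/2, -9, 5/2)
T5 scale by (1, 1, 3): (3/2, -9, 5/2) → (3/2, -9, 15/2)
T6 reflect across x = 0: (3/2, -9, 15/2) → (-3/2, -9, 15/2)

T(p) = (-3/2, -9, 15/2)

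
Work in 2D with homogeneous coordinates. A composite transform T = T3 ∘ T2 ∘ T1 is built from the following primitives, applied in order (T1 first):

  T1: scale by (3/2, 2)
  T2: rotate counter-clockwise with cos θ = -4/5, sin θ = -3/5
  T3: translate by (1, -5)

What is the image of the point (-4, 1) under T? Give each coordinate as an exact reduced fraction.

T1 scale by (3/2, 2): (-4, 1) → (-6, 2)
T2 rotate counter-clockwise with cos θ = -4/5, sin θ = -3/5: (-6, 2) → (6, 2)
T3 translate by (1, -5): (6, 2) → (7, -3)

T(p) = (7, -3)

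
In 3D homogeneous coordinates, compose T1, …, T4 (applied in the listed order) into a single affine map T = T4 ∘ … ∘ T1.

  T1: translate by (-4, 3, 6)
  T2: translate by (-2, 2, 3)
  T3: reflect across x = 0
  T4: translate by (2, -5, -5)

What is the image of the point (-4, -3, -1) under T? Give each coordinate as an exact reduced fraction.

T(p) = (12, -3, 3)

T1 translate by (-4, 3, 6): (-4, -3, -1) → (-8, 0, 5)
T2 translate by (-2, 2, 3): (-8, 0, 5) → (-10, 2, 8)
T3 reflect across x = 0: (-10, 2, 8) → (10, 2, 8)
T4 translate by (2, -5, -5): (10, 2, 8) → (12, -3, 3)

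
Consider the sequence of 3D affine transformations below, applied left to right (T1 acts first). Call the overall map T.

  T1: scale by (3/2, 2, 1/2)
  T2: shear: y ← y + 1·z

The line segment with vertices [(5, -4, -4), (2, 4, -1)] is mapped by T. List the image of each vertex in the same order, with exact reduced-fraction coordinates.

image vertices: (15/2, -10, -2), (3, 15/2, -1/2)

T1 scale by (3/2, 2, 1/2): (5, -4, -4) → (15/2, -8, -2); (2, 4, -1) → (3, 8, -1/2)
T2 shear: y ← y + 1·z: (15/2, -8, -2) → (15/2, -10, -2); (3, 8, -1/2) → (3, 15/2, -1/2)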